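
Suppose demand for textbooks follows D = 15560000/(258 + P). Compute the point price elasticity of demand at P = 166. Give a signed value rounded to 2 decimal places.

-0.39

dD/dP = −15560000/(258 + P)² = -86.5522. At P = 166, D = 36698.1.
Ed = (dD/dP)·(P/D) = (-86.5522) × (166/36698.1) = -0.3915…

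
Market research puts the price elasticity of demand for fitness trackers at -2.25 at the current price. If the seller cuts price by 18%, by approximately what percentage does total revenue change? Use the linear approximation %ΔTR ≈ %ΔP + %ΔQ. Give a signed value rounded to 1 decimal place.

+22.5%

%ΔQ ≈ Ed × %ΔP = (-2.25) × (-18%) = +40.5000%
%ΔTR ≈ %ΔP + %ΔQ = (-18%) + (+40.5000%) = +22.5000%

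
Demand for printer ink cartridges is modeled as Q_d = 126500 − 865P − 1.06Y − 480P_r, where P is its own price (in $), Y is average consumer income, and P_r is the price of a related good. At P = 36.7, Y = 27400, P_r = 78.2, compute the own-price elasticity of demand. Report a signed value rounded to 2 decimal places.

At the given values, Q_d = 126500 − 865(36.7) − 1.06(27400) − 480(78.2) = 28174.5.
∂Q_d/∂P = −865.
E = (-865) × (36.7/28174.5) = -1.1267…

-1.13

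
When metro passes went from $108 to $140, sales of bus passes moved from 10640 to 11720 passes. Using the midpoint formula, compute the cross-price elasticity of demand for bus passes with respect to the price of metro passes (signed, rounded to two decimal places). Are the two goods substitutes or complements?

%ΔQ_{bus passes} = (11720 − 10640)/avg = 1080/11180 = 0.096601…
%ΔP_{metro passes} = (140 − 108)/avg = 32/124 = 0.258064…
E_cross = (1080/11180) / (32/124) = 0.3743…
E_cross > 0 ⇒ the goods are substitutes.

0.37; substitutes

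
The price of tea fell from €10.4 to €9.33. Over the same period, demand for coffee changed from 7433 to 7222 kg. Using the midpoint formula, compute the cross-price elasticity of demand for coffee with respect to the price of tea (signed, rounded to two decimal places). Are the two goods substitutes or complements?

0.27; substitutes

%ΔQ_{coffee} = (7222 − 7433)/avg = -211/7327.5 = -0.028795…
%ΔP_{tea} = (9.33 − 10.4)/avg = -1.07/9.865 = -0.108464…
E_cross = (-211/7327.5) / (-1.07/9.865) = 0.2654…
E_cross > 0 ⇒ the goods are substitutes.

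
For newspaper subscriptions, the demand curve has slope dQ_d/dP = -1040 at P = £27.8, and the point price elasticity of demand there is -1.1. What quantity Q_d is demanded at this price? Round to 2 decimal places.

Ed = (dQ_d/dP)·(P/Q_d) ⇒ Q_d = (dQ_d/dP)·P/Ed = (-1040)·27.8/(-1.1) = 26283.6363…

26283.64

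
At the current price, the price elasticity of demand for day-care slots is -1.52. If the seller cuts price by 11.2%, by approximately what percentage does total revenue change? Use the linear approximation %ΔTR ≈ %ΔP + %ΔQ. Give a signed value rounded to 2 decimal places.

+5.82%

%ΔQ ≈ Ed × %ΔP = (-1.52) × (-11.2%) = +17.0240%
%ΔTR ≈ %ΔP + %ΔQ = (-11.2%) + (+17.0240%) = +5.8240%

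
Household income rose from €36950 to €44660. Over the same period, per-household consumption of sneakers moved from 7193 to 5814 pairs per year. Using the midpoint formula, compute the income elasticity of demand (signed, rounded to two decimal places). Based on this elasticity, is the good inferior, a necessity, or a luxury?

%ΔQ = (5814 − 7193)/[( 7193 + 5814)/2] = -1379/6503.5 = -0.212039…
%ΔIncome = (44660 − 36950)/[( 36950 + 44660)/2] = 7710/40805 = 0.188947…
E_income = (-1379/6503.5) / (7710/40805) = -1.1222…
E_income < 0 ⇒ inferior good.

-1.12; inferior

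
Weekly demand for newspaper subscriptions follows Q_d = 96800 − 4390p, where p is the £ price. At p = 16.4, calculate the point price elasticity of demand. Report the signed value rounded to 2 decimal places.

dQ_d/dp = −4390. At p = 16.4, Q_d = 96800 − 4390(16.4) = 24804.
Ed = (dQ_d/dp)·(p/Q_d) = −4390 × (16.4/24804) = -2.9025…

-2.90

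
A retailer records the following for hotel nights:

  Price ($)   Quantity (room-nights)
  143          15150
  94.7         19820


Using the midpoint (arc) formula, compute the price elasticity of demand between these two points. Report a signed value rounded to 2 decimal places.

-0.66

%ΔQ = (19820 − 15150) / [(15150 + 19820)/2] = 4670/17485 = 0.267086…
%ΔP = (94.7 − 143) / [(143 + 94.7)/2] = -48.3/118.85 = -0.406394…
Arc Ed = %ΔQ / %ΔP = (4670/17485) / (-48.3/118.85) = -0.6572…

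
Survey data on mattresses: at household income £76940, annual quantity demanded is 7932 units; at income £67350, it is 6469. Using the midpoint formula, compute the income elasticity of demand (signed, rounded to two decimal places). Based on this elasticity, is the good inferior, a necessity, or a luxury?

%ΔQ = (6469 − 7932)/[( 7932 + 6469)/2] = -1463/7200.5 = -0.203180…
%ΔIncome = (67350 − 76940)/[( 76940 + 67350)/2] = -9590/72145 = -0.132926…
E_income = (-1463/7200.5) / (-9590/72145) = 1.5285…
E_income > 1 ⇒ normal good, luxury.

1.53; luxury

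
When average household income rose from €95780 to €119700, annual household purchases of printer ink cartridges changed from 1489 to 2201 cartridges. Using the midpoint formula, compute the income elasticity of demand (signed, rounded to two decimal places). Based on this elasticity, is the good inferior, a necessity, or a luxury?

1.74; luxury

%ΔQ = (2201 − 1489)/[( 1489 + 2201)/2] = 712/1845 = 0.385907…
%ΔIncome = (119700 − 95780)/[( 95780 + 119700)/2] = 23920/107740 = 0.222015…
E_income = (712/1845) / (23920/107740) = 1.7381…
E_income > 1 ⇒ normal good, luxury.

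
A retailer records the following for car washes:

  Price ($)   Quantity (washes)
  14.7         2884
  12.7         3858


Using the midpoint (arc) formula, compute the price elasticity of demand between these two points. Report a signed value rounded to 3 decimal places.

%ΔQ = (3858 − 2884) / [(2884 + 3858)/2] = 974/3371 = 0.288935…
%ΔP = (12.7 − 14.7) / [(14.7 + 12.7)/2] = -2/13.7 = -0.145985…
Arc Ed = %ΔQ / %ΔP = (974/3371) / (-2/13.7) = -1.97920…

-1.979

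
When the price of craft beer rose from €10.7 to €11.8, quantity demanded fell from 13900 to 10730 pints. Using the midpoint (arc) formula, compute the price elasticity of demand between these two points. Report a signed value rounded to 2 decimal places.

-2.63

%ΔQ = (10730 − 13900) / [(13900 + 10730)/2] = -3170/12315 = -0.257409…
%ΔP = (11.8 − 10.7) / [(10.7 + 11.8)/2] = 1.1/11.25 = 0.097777…
Arc Ed = %ΔQ / %ΔP = (-3170/12315) / (1.1/11.25) = -2.6325…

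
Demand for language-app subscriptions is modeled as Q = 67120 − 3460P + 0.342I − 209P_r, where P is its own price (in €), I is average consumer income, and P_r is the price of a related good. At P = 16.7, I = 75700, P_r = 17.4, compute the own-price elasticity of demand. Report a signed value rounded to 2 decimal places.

-1.83

At the given values, Q = 67120 − 3460(16.7) + 0.342(75700) − 209(17.4) = 31590.8.
∂Q/∂P = −3460.
E = (-3460) × (16.7/31590.8) = -1.8290…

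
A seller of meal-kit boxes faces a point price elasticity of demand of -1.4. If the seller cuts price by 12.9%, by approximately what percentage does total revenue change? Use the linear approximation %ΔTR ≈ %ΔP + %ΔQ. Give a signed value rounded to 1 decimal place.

%ΔQ ≈ Ed × %ΔP = (-1.4) × (-12.9%) = +18.0600%
%ΔTR ≈ %ΔP + %ΔQ = (-12.9%) + (+18.0600%) = +5.1600%

+5.2%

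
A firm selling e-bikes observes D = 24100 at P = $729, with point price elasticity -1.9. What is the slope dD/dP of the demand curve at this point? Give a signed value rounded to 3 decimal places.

-62.812

Ed = (dD/dP)·(P/D) ⇒ dD/dP = Ed·D/P = (-1.9)·24100/729 = -62.81207…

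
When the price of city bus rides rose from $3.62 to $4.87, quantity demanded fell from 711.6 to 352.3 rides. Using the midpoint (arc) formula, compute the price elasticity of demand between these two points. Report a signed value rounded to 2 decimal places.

-2.29

%ΔQ = (352.3 − 711.6) / [(711.6 + 352.3)/2] = -359.3/531.95 = -0.675439…
%ΔP = (4.87 − 3.62) / [(3.62 + 4.87)/2] = 1.25/4.245 = 0.294464…
Arc Ed = %ΔQ / %ΔP = (-359.3/531.95) / (1.25/4.245) = -2.2937…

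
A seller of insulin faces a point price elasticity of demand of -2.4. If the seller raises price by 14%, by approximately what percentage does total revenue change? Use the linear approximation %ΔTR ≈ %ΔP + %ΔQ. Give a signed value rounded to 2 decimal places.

%ΔQ ≈ Ed × %ΔP = (-2.4) × (+14%) = -33.6000%
%ΔTR ≈ %ΔP + %ΔQ = (+14%) + (-33.6000%) = -19.6000%

-19.60%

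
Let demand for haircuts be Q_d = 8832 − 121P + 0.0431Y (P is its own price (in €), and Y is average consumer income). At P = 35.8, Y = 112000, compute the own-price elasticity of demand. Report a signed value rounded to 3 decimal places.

At the given values, Q_d = 8832 − 121(35.8) + 0.0431(112000) = 9327.4.
∂Q_d/∂P = −121.
E = (-121) × (35.8/9327.4) = -0.46441…

-0.464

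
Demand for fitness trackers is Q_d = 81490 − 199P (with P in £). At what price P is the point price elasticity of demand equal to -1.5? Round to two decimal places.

245.70

Ed = −199P/(81490 − 199P). Set this equal to -1.5:
199P = 1.5·(81490 − 199P) ⇒ 199P(1 + 1.5) = 1.5·81490
P = 1.5·81490 / (199·2.5) = 245.6984…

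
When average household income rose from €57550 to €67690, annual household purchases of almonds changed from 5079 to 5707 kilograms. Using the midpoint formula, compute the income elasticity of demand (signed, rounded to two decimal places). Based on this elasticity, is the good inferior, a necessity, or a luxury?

0.72; necessity

%ΔQ = (5707 − 5079)/[( 5079 + 5707)/2] = 628/5393 = 0.116447…
%ΔIncome = (67690 − 57550)/[( 57550 + 67690)/2] = 10140/62620 = 0.161929…
E_income = (628/5393) / (10140/62620) = 0.7191…
0 < E_income < 1 ⇒ normal good, necessity.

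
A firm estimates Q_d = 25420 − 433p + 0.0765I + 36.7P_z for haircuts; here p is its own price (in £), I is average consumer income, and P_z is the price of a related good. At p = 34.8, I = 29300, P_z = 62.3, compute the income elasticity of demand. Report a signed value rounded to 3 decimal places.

At the given values, Q_d = 25420 − 433(34.8) + 0.0765(29300) + 36.7(62.3) = 14879.46.
∂Q_d/∂I = 0.0765.
E = (0.0765) × (29300/14879.46) = 0.15064…

0.151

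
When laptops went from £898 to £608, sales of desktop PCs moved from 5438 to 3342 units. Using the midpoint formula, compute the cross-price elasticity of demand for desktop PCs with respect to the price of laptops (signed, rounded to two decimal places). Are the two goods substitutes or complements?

1.24; substitutes

%ΔQ_{desktop PCs} = (3342 − 5438)/avg = -2096/4390 = -0.477448…
%ΔP_{laptops} = (608 − 898)/avg = -290/753 = -0.385126…
E_cross = (-2096/4390) / (-290/753) = 1.2397…
E_cross > 0 ⇒ the goods are substitutes.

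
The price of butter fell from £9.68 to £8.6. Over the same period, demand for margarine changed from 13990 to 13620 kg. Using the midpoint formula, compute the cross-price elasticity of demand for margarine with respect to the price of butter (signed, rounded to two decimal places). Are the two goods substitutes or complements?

0.23; substitutes

%ΔQ_{margarine} = (13620 − 13990)/avg = -370/13805 = -0.026801…
%ΔP_{butter} = (8.6 − 9.68)/avg = -1.08/9.14 = -0.118161…
E_cross = (-370/13805) / (-1.08/9.14) = 0.2268…
E_cross > 0 ⇒ the goods are substitutes.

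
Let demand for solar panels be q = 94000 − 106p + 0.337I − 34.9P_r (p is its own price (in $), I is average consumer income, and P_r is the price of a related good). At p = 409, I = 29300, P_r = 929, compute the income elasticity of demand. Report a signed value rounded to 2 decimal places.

0.35

At the given values, q = 94000 − 106(409) + 0.337(29300) − 34.9(929) = 28098.
∂q/∂I = 0.337.
E = (0.337) × (29300/28098) = 0.3514…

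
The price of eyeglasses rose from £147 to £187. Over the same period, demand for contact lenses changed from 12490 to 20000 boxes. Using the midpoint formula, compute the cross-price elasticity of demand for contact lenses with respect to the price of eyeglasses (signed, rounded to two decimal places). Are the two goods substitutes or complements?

%ΔQ_{contact lenses} = (20000 − 12490)/avg = 7510/16245 = 0.462296…
%ΔP_{eyeglasses} = (187 − 147)/avg = 40/167 = 0.239520…
E_cross = (7510/16245) / (40/167) = 1.9300…
E_cross > 0 ⇒ the goods are substitutes.

1.93; substitutes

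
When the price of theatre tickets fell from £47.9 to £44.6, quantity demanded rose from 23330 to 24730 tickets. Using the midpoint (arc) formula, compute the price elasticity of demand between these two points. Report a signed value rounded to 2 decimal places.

-0.82

%ΔQ = (24730 − 23330) / [(23330 + 24730)/2] = 1400/24030 = 0.058260…
%ΔP = (44.6 − 47.9) / [(47.9 + 44.6)/2] = -3.3/46.25 = -0.071351…
Arc Ed = %ΔQ / %ΔP = (1400/24030) / (-3.3/46.25) = -0.8165…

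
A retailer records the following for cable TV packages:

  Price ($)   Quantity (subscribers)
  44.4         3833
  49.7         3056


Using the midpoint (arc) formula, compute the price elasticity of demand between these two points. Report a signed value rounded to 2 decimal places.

%ΔQ = (3056 − 3833) / [(3833 + 3056)/2] = -777/3444.5 = -0.225577…
%ΔP = (49.7 − 44.4) / [(44.4 + 49.7)/2] = 5.3/47.05 = 0.112646…
Arc Ed = %ΔQ / %ΔP = (-777/3444.5) / (5.3/47.05) = -2.0025…

-2.00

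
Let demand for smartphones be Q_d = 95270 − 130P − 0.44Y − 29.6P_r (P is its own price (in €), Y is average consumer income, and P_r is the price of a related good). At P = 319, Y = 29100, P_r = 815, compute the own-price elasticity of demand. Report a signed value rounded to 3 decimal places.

-2.458

At the given values, Q_d = 95270 − 130(319) − 0.44(29100) − 29.6(815) = 16872.
∂Q_d/∂P = −130.
E = (-130) × (319/16872) = -2.45791…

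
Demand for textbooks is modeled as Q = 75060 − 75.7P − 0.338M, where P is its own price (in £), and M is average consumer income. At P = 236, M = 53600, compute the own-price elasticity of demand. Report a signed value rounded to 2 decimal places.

At the given values, Q = 75060 − 75.7(236) − 0.338(53600) = 39078.
∂Q/∂P = −75.7.
E = (-75.7) × (236/39078) = -0.4571…

-0.46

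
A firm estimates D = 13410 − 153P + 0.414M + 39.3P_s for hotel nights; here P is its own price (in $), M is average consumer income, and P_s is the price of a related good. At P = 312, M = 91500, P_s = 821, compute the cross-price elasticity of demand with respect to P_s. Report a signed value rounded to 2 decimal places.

At the given values, D = 13410 − 153(312) + 0.414(91500) + 39.3(821) = 35820.3.
∂D/∂P_s = 39.3.
E = (39.3) × (821/35820.3) = 0.9007…

0.90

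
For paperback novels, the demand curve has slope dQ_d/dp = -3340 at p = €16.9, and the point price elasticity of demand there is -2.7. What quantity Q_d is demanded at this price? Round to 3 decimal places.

20905.926

Ed = (dQ_d/dp)·(p/Q_d) ⇒ Q_d = (dQ_d/dp)·p/Ed = (-3340)·16.9/(-2.7) = 20905.92592…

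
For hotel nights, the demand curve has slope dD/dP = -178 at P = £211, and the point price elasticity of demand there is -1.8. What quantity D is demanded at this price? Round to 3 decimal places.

Ed = (dD/dP)·(P/D) ⇒ D = (dD/dP)·P/Ed = (-178)·211/(-1.8) = 20865.55555…

20865.556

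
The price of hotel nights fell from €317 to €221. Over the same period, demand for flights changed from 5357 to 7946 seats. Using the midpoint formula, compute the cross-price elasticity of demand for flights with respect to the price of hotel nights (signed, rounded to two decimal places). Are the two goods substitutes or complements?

%ΔQ_{flights} = (7946 − 5357)/avg = 2589/6651.5 = 0.389235…
%ΔP_{hotel nights} = (221 − 317)/avg = -96/269 = -0.356877…
E_cross = (2589/6651.5) / (-96/269) = -1.0906…
E_cross < 0 ⇒ the goods are complements.

-1.09; complements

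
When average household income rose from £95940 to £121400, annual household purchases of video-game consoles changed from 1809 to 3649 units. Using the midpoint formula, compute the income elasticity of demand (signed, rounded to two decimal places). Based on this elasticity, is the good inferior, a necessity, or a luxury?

%ΔQ = (3649 − 1809)/[( 1809 + 3649)/2] = 1840/2729 = 0.674239…
%ΔIncome = (121400 − 95940)/[( 95940 + 121400)/2] = 25460/108670 = 0.234287…
E_income = (1840/2729) / (25460/108670) = 2.8778…
E_income > 1 ⇒ normal good, luxury.

2.88; luxury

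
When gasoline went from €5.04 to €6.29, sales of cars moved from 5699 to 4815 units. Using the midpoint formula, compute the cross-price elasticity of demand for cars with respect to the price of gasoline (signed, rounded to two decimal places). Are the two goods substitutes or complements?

-0.76; complements

%ΔQ_{cars} = (4815 − 5699)/avg = -884/5257 = -0.168156…
%ΔP_{gasoline} = (6.29 − 5.04)/avg = 1.25/5.665 = 0.220653…
E_cross = (-884/5257) / (1.25/5.665) = -0.7620…
E_cross < 0 ⇒ the goods are complements.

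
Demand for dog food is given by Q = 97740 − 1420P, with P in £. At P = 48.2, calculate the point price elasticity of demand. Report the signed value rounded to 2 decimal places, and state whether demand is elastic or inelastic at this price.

dQ/dP = −1420. At P = 48.2, Q = 97740 − 1420(48.2) = 29296.
Ed = (dQ/dP)·(P/Q) = −1420 × (48.2/29296) = -2.3362…
|Ed| = 2.34 > 1, so demand is elastic.

-2.34; elastic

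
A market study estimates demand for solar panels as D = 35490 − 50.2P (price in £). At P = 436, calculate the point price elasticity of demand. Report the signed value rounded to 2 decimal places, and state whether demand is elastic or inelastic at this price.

dD/dP = −50.2. At P = 436, D = 35490 − 50.2(436) = 13602.8.
Ed = (dD/dP)·(P/D) = −50.2 × (436/13602.8) = -1.6090…
|Ed| = 1.61 > 1, so demand is elastic.

-1.61; elastic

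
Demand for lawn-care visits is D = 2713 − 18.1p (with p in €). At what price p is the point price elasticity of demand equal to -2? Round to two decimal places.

Ed = −18.1p/(2713 − 18.1p). Set this equal to -2:
18.1p = 2·(2713 − 18.1p) ⇒ 18.1p(1 + 2) = 2·2713
p = 2·2713 / (18.1·3) = 99.9263…

99.93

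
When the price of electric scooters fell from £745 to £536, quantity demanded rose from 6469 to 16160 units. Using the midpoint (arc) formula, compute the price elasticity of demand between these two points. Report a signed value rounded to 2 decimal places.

%ΔQ = (16160 − 6469) / [(6469 + 16160)/2] = 9691/11314.5 = 0.856511…
%ΔP = (536 − 745) / [(745 + 536)/2] = -209/640.5 = -0.326307…
Arc Ed = %ΔQ / %ΔP = (9691/11314.5) / (-209/640.5) = -2.6248…

-2.62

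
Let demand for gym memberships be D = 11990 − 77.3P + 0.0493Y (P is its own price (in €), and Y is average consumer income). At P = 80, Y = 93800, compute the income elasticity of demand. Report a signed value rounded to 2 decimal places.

0.44

At the given values, D = 11990 − 77.3(80) + 0.0493(93800) = 10430.34.
∂D/∂Y = 0.0493.
E = (0.0493) × (93800/10430.34) = 0.4433…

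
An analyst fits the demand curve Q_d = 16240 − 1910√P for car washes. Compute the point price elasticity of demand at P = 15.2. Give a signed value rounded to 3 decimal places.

-0.423

dQ_d/dP = −1910/(2√P) = -244.952. At P = 15.2, Q_d = 8793.45.
Ed = (dQ_d/dP)·(P/Q_d) = (-244.952) × (15.2/8793.45) = -0.42341…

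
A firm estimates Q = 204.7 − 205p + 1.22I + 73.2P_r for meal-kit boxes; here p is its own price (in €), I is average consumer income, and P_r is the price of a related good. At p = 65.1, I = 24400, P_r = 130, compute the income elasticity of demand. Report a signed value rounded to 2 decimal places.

1.14

At the given values, Q = 204.7 − 205(65.1) + 1.22(24400) + 73.2(130) = 26143.2.
∂Q/∂I = 1.22.
E = (1.22) × (24400/26143.2) = 1.1386…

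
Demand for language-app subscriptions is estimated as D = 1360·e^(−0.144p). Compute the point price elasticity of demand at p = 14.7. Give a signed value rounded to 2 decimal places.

-2.12

dD/dp = −0.144·D = -23.5823. At p = 14.7, D = 163.766.
Ed = (dD/dp)·(p/D) = (-23.5823) × (14.7/163.766) = -2.1168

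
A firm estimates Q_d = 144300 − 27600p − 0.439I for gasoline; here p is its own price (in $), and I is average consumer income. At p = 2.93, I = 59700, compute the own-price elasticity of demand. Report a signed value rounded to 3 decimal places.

-2.172

At the given values, Q_d = 144300 − 27600(2.93) − 0.439(59700) = 37223.7.
∂Q_d/∂p = −27600.
E = (-27600) × (2.93/37223.7) = -2.17248…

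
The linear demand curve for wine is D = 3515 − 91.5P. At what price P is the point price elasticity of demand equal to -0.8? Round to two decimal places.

Ed = −91.5P/(3515 − 91.5P). Set this equal to -0.8:
91.5P = 0.8·(3515 − 91.5P) ⇒ 91.5P(1 + 0.8) = 0.8·3515
P = 0.8·3515 / (91.5·1.8) = 17.0734…

17.07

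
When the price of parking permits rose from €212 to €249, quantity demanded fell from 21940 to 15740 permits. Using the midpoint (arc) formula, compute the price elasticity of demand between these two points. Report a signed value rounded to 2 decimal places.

%ΔQ = (15740 − 21940) / [(21940 + 15740)/2] = -6200/18840 = -0.329087…
%ΔP = (249 − 212) / [(212 + 249)/2] = 37/230.5 = 0.160520…
Arc Ed = %ΔQ / %ΔP = (-6200/18840) / (37/230.5) = -2.0501…

-2.05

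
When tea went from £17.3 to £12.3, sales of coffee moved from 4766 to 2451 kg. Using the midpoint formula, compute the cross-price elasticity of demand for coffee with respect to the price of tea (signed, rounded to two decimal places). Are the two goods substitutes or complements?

%ΔQ_{coffee} = (2451 − 4766)/avg = -2315/3608.5 = -0.641540…
%ΔP_{tea} = (12.3 − 17.3)/avg = -5/14.8 = -0.337837…
E_cross = (-2315/3608.5) / (-5/14.8) = 1.8989…
E_cross > 0 ⇒ the goods are substitutes.

1.90; substitutes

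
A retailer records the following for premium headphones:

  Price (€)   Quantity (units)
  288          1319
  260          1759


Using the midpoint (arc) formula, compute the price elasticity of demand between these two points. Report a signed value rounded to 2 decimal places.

-2.80

%ΔQ = (1759 − 1319) / [(1319 + 1759)/2] = 440/1539 = 0.285899…
%ΔP = (260 − 288) / [(288 + 260)/2] = -28/274 = -0.102189…
Arc Ed = %ΔQ / %ΔP = (440/1539) / (-28/274) = -2.7977…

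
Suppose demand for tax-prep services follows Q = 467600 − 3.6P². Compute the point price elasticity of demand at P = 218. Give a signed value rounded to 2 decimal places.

dQ/dP = −2·3.6·P = -1569.6. At P = 218, Q = 296513.6.
Ed = (dQ/dP)·(P/Q) = (-1569.6) × (218/296513.6) = -1.1539…

-1.15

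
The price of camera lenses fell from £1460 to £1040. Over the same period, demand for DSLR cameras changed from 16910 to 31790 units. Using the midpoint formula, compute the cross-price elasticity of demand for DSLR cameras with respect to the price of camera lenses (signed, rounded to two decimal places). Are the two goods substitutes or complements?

%ΔQ_{DSLR cameras} = (31790 − 16910)/avg = 14880/24350 = 0.611088…
%ΔP_{camera lenses} = (1040 − 1460)/avg = -420/1250 = -0.336
E_cross = (14880/24350) / (-420/1250) = -1.8187…
E_cross < 0 ⇒ the goods are complements.

-1.82; complements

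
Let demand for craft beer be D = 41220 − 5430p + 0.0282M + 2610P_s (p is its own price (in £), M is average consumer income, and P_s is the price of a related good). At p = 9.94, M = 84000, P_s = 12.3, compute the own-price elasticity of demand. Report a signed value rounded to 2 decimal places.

-2.49

At the given values, D = 41220 − 5430(9.94) + 0.0282(84000) + 2610(12.3) = 21717.6.
∂D/∂p = −5430.
E = (-5430) × (9.94/21717.6) = -2.4852…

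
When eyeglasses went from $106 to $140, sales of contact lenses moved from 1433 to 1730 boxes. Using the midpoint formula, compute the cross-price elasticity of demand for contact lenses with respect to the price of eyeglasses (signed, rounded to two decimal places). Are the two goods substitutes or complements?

0.68; substitutes

%ΔQ_{contact lenses} = (1730 − 1433)/avg = 297/1581.5 = 0.187796…
%ΔP_{eyeglasses} = (140 − 106)/avg = 34/123 = 0.276422…
E_cross = (297/1581.5) / (34/123) = 0.6793…
E_cross > 0 ⇒ the goods are substitutes.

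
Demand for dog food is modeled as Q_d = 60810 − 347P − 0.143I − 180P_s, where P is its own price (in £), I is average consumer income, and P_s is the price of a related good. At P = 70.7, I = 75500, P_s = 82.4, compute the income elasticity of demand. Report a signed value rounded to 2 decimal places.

At the given values, Q_d = 60810 − 347(70.7) − 0.143(75500) − 180(82.4) = 10648.6.
∂Q_d/∂I = -0.143.
E = (-0.143) × (75500/10648.6) = -1.0138…

-1.01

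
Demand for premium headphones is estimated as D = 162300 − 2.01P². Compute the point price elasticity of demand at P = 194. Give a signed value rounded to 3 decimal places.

-1.746

dD/dP = −2·2.01·P = -779.88. At P = 194, D = 86651.64.
Ed = (dD/dP)·(P/D) = (-779.88) × (194/86651.64) = -1.74603…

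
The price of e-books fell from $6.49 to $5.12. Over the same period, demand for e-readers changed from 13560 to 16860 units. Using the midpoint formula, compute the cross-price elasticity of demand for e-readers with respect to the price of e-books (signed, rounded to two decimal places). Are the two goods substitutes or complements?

-0.92; complements

%ΔQ_{e-readers} = (16860 − 13560)/avg = 3300/15210 = 0.216962…
%ΔP_{e-books} = (5.12 − 6.49)/avg = -1.37/5.805 = -0.236003…
E_cross = (3300/15210) / (-1.37/5.805) = -0.9193…
E_cross < 0 ⇒ the goods are complements.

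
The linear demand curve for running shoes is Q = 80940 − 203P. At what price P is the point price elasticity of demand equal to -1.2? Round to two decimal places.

Ed = −203P/(80940 − 203P). Set this equal to -1.2:
203P = 1.2·(80940 − 203P) ⇒ 203P(1 + 1.2) = 1.2·80940
P = 1.2·80940 / (203·2.2) = 217.4832…

217.48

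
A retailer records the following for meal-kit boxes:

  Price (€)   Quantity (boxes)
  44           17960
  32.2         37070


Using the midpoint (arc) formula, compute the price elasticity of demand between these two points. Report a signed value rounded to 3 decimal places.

%ΔQ = (37070 − 17960) / [(17960 + 37070)/2] = 19110/27515 = 0.694530…
%ΔP = (32.2 − 44) / [(44 + 32.2)/2] = -11.8/38.1 = -0.309711…
Arc Ed = %ΔQ / %ΔP = (19110/27515) / (-11.8/38.1) = -2.24250…

-2.243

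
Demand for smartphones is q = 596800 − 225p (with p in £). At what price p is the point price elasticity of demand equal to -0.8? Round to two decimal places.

Ed = −225p/(596800 − 225p). Set this equal to -0.8:
225p = 0.8·(596800 − 225p) ⇒ 225p(1 + 0.8) = 0.8·596800
p = 0.8·596800 / (225·1.8) = 1178.8641…

1178.86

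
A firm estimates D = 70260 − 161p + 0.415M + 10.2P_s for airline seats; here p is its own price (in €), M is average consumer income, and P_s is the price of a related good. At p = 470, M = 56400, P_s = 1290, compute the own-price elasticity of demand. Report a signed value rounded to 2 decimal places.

-2.43

At the given values, D = 70260 − 161(470) + 0.415(56400) + 10.2(1290) = 31154.
∂D/∂p = −161.
E = (-161) × (470/31154) = -2.4289…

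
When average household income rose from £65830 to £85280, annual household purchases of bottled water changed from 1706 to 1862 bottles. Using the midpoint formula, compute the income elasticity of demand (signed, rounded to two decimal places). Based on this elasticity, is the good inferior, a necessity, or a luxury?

%ΔQ = (1862 − 1706)/[( 1706 + 1862)/2] = 156/1784 = 0.087443…
%ΔIncome = (85280 − 65830)/[( 65830 + 85280)/2] = 19450/75555 = 0.257428…
E_income = (156/1784) / (19450/75555) = 0.3396…
0 < E_income < 1 ⇒ normal good, necessity.

0.34; necessity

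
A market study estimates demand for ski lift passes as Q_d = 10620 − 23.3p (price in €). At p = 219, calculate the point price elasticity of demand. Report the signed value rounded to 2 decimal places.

-0.92

dQ_d/dp = −23.3. At p = 219, Q_d = 10620 − 23.3(219) = 5517.3.
Ed = (dQ_d/dp)·(p/Q_d) = −23.3 × (219/5517.3) = -0.9248…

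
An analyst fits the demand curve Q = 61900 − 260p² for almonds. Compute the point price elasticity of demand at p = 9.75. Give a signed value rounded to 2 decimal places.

-1.33

dQ/dp = −2·260·p = -5070. At p = 9.75, Q = 37183.75.
Ed = (dQ/dp)·(p/Q) = (-5070) × (9.75/37183.75) = -1.3294…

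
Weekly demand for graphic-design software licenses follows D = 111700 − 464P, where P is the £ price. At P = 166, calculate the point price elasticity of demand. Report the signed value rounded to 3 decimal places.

dD/dP = −464. At P = 166, D = 111700 − 464(166) = 34676.
Ed = (dD/dP)·(P/D) = −464 × (166/34676) = -2.22124…

-2.221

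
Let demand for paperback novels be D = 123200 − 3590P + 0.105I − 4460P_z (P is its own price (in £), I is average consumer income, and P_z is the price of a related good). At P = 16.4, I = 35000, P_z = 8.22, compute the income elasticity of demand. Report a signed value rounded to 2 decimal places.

0.12

At the given values, D = 123200 − 3590(16.4) + 0.105(35000) − 4460(8.22) = 31337.8.
∂D/∂I = 0.105.
E = (0.105) × (35000/31337.8) = 0.1172…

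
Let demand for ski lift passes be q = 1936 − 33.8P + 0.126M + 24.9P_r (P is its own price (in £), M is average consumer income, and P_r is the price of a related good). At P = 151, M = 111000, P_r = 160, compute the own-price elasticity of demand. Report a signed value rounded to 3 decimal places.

-0.345

At the given values, q = 1936 − 33.8(151) + 0.126(111000) + 24.9(160) = 14802.2.
∂q/∂P = −33.8.
E = (-33.8) × (151/14802.2) = -0.34480…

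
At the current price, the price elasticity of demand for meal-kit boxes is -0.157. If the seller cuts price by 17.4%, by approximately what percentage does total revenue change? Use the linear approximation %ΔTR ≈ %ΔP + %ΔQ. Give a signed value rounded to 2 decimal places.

%ΔQ ≈ Ed × %ΔP = (-0.157) × (-17.4%) = +2.7318%
%ΔTR ≈ %ΔP + %ΔQ = (-17.4%) + (+2.7318%) = -14.6682%

-14.67%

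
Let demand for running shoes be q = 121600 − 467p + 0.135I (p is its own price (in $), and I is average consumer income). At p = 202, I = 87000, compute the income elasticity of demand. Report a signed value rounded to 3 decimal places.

0.301

At the given values, q = 121600 − 467(202) + 0.135(87000) = 39011.
∂q/∂I = 0.135.
E = (0.135) × (87000/39011) = 0.30106…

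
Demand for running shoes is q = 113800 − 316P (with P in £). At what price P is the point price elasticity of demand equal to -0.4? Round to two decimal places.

Ed = −316P/(113800 − 316P). Set this equal to -0.4:
316P = 0.4·(113800 − 316P) ⇒ 316P(1 + 0.4) = 0.4·113800
P = 0.4·113800 / (316·1.4) = 102.8933…

102.89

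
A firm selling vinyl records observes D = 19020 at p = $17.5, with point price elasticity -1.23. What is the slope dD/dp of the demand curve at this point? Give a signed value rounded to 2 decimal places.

Ed = (dD/dp)·(p/D) ⇒ dD/dp = Ed·D/p = (-1.23)·19020/17.5 = -1336.8342…

-1336.83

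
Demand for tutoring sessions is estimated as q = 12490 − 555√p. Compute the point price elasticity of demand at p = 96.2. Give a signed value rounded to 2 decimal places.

-0.39

dq/dp = −555/(2√p) = -28.2928. At p = 96.2, q = 7046.47.
Ed = (dq/dp)·(p/q) = (-28.2928) × (96.2/7046.47) = -0.3862…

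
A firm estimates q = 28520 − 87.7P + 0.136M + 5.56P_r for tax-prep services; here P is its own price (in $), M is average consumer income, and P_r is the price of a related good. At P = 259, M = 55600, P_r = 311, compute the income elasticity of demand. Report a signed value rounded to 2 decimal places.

0.50

At the given values, q = 28520 − 87.7(259) + 0.136(55600) + 5.56(311) = 15096.46.
∂q/∂M = 0.136.
E = (0.136) × (55600/15096.46) = 0.5008…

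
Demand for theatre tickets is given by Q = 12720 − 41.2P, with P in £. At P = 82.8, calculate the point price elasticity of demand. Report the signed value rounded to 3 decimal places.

-0.366

dQ/dP = −41.2. At P = 82.8, Q = 12720 − 41.2(82.8) = 9308.64.
Ed = (dQ/dP)·(P/Q) = −41.2 × (82.8/9308.64) = -0.36647…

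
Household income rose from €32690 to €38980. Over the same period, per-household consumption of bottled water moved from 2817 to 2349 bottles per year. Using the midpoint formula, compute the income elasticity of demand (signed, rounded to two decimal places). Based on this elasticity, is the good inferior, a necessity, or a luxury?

%ΔQ = (2349 − 2817)/[( 2817 + 2349)/2] = -468/2583 = -0.181184…
%ΔIncome = (38980 − 32690)/[( 32690 + 38980)/2] = 6290/35835 = 0.175526…
E_income = (-468/2583) / (6290/35835) = -1.0322…
E_income < 0 ⇒ inferior good.

-1.03; inferior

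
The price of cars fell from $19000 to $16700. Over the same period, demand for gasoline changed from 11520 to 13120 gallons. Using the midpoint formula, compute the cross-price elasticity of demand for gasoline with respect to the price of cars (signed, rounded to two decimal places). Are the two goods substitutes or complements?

%ΔQ_{gasoline} = (13120 − 11520)/avg = 1600/12320 = 0.129870…
%ΔP_{cars} = (16700 − 19000)/avg = -2300/17850 = -0.128851…
E_cross = (1600/12320) / (-2300/17850) = -1.0079…
E_cross < 0 ⇒ the goods are complements.

-1.01; complements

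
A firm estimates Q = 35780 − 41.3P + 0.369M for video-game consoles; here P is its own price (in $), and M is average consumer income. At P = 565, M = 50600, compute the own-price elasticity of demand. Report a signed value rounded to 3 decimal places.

At the given values, Q = 35780 − 41.3(565) + 0.369(50600) = 31116.9.
∂Q/∂P = −41.3.
E = (-41.3) × (565/31116.9) = -0.74989…

-0.750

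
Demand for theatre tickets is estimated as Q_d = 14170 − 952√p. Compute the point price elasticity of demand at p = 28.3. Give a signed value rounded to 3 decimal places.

-0.278

dQ_d/dp = −952/(2√p) = -89.4775. At p = 28.3, Q_d = 9105.57.
Ed = (dQ_d/dp)·(p/Q_d) = (-89.4775) × (28.3/9105.57) = -0.27809…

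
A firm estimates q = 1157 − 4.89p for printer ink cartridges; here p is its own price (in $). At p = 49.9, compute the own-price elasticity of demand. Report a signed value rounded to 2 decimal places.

-0.27

At the given values, q = 1157 − 4.89(49.9) = 912.989.
∂q/∂p = −4.89.
E = (-4.89) × (49.9/912.989) = -0.2672…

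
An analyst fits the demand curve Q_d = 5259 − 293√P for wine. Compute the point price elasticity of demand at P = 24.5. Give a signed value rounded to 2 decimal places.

dQ_d/dP = −293/(2√P) = -29.5975. At P = 24.5, Q_d = 3808.72.
Ed = (dQ_d/dP)·(P/Q_d) = (-29.5975) × (24.5/3808.72) = -0.1903…

-0.19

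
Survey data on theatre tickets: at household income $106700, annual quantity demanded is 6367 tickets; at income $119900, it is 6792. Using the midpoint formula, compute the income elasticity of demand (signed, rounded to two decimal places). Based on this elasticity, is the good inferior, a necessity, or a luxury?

%ΔQ = (6792 − 6367)/[( 6367 + 6792)/2] = 425/6579.5 = 0.064594…
%ΔIncome = (119900 − 106700)/[( 106700 + 119900)/2] = 13200/113300 = 0.116504…
E_income = (425/6579.5) / (13200/113300) = 0.5544…
0 < E_income < 1 ⇒ normal good, necessity.

0.55; necessity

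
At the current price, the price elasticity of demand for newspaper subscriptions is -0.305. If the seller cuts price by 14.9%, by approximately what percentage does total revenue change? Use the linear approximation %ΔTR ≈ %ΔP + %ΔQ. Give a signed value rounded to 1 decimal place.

%ΔQ ≈ Ed × %ΔP = (-0.305) × (-14.9%) = +4.5445%
%ΔTR ≈ %ΔP + %ΔQ = (-14.9%) + (+4.5445%) = -10.3555%

-10.4%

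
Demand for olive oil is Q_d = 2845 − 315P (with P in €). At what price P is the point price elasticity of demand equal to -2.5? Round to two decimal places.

Ed = −315P/(2845 − 315P). Set this equal to -2.5:
315P = 2.5·(2845 − 315P) ⇒ 315P(1 + 2.5) = 2.5·2845
P = 2.5·2845 / (315·3.5) = 6.4512…

6.45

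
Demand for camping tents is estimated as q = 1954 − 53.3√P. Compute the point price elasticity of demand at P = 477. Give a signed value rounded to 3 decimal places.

dq/dP = −53.3/(2√P) = -1.22022. At P = 477, q = 789.91.
Ed = (dq/dP)·(P/q) = (-1.22022) × (477/789.91) = -0.73684…

-0.737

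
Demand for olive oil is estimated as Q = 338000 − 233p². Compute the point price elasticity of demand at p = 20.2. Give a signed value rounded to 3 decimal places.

-0.783

dQ/dp = −2·233·p = -9413.2. At p = 20.2, Q = 242926.68.
Ed = (dQ/dp)·(p/Q) = (-9413.2) × (20.2/242926.68) = -0.78273…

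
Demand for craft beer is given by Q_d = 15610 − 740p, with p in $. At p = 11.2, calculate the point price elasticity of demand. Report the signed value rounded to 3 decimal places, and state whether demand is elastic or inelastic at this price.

-1.132; elastic

dQ_d/dp = −740. At p = 11.2, Q_d = 15610 − 740(11.2) = 7322.
Ed = (dQ_d/dp)·(p/Q_d) = −740 × (11.2/7322) = -1.13193…
|Ed| = 1.132 > 1, so demand is elastic.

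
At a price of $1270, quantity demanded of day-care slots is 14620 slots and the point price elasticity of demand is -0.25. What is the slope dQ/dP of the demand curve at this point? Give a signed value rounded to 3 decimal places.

-2.878

Ed = (dQ/dP)·(P/Q) ⇒ dQ/dP = Ed·Q/P = (-0.25)·14620/1270 = -2.87795…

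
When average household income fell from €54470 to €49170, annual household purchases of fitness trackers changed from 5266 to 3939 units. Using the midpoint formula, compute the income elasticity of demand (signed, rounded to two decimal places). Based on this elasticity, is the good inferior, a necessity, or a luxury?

%ΔQ = (3939 − 5266)/[( 5266 + 3939)/2] = -1327/4602.5 = -0.288321…
%ΔIncome = (49170 − 54470)/[( 54470 + 49170)/2] = -5300/51820 = -0.102277…
E_income = (-1327/4602.5) / (-5300/51820) = 2.8190…
E_income > 1 ⇒ normal good, luxury.

2.82; luxury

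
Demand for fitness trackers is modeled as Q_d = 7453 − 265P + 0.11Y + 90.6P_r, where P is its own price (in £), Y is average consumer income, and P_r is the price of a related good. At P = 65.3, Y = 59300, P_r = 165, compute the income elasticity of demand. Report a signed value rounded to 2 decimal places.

0.56

At the given values, Q_d = 7453 − 265(65.3) + 0.11(59300) + 90.6(165) = 11620.5.
∂Q_d/∂Y = 0.11.
E = (0.11) × (59300/11620.5) = 0.5613…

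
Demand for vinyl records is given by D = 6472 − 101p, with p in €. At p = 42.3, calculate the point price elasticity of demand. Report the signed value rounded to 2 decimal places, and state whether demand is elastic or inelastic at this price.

-1.94; elastic

dD/dp = −101. At p = 42.3, D = 6472 − 101(42.3) = 2199.7.
Ed = (dD/dp)·(p/D) = −101 × (42.3/2199.7) = -1.9422…
|Ed| = 1.94 > 1, so demand is elastic.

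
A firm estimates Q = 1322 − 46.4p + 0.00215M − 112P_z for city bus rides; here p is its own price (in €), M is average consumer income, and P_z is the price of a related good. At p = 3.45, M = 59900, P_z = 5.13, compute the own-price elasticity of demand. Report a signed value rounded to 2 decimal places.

At the given values, Q = 1322 − 46.4(3.45) + 0.00215(59900) − 112(5.13) = 716.145.
∂Q/∂p = −46.4.
E = (-46.4) × (3.45/716.145) = -0.2235…

-0.22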